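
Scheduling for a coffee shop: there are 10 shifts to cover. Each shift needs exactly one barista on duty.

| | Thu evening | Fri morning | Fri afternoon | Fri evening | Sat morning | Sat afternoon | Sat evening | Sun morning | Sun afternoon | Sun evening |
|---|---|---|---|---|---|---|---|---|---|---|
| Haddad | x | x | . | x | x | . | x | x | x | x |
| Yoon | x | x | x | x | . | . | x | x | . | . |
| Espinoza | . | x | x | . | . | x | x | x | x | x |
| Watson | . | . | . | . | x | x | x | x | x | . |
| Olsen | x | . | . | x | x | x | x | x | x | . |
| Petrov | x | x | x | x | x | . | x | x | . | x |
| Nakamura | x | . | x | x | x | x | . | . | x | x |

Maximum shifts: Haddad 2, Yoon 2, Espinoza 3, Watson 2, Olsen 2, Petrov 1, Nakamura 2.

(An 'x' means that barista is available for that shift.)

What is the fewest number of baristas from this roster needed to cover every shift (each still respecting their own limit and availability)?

10 slots to fill and no one can take more than 3, so at least ⌈10/3⌉ = 4 baristas are needed.
Any 4 baristas together have capacity at most 3+2+2+2 = 9 < 10 slots, so 4 can never suffice.
Haddad, Yoon, Espinoza, Watson, and Olsen alone can cover everything: Thu evening→Haddad, Fri morning→Yoon, Fri afternoon→Yoon, Fri evening→Olsen, Sat morning→Watson, Sat afternoon→Espinoza, Sat evening→Espinoza, Sun morning→Watson, Sun afternoon→Espinoza, Sun evening→Haddad.

5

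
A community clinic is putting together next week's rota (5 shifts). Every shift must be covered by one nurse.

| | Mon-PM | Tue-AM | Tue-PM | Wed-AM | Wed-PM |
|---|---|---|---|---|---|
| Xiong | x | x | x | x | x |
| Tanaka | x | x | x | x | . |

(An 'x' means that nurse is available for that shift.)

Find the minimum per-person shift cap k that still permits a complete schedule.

3

With 2 nurses and 5 worker-slots to fill, someone must work at least ⌈5/2⌉ = 3 shifts, so k ≥ 3.
k = 3 works: Mon-PM→Xiong, Tue-AM→Xiong, Tue-PM→Tanaka, Wed-AM→Tanaka, Wed-PM→Xiong.
Loads: Xiong 3, Tanaka 2 — all ≤ 3.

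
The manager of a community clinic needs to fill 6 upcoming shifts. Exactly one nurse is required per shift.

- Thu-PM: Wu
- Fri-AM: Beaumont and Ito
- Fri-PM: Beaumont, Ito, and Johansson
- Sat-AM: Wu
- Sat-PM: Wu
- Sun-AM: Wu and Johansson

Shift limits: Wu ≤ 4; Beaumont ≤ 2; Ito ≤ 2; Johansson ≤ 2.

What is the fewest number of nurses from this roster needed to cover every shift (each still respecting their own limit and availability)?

6 slots to fill and no one can take more than 4, so at least ⌈6/4⌉ = 2 nurses are needed.
Wu and Beaumont alone can cover everything: Thu-PM→Wu, Fri-AM→Beaumont, Fri-PM→Beaumont, Sat-AM→Wu, Sat-PM→Wu, Sun-AM→Wu.

2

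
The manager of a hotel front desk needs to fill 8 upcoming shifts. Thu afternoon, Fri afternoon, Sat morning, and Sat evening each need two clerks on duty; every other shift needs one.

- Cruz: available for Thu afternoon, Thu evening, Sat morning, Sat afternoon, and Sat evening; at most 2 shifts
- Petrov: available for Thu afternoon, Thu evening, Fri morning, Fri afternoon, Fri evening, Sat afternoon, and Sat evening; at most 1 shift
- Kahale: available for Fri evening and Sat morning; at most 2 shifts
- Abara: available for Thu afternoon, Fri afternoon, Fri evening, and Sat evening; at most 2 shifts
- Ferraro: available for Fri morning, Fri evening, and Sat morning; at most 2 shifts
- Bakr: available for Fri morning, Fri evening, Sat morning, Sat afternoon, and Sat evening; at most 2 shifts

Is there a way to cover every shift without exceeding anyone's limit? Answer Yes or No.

No

Shifts {Thu afternoon, Thu evening, Fri afternoon, Sat evening} need 7 worker-slots in total, but the clerks available for any of those shifts (Cruz, Petrov, Abara, and Bakr) can supply at most 6 among them. So no valid schedule exists.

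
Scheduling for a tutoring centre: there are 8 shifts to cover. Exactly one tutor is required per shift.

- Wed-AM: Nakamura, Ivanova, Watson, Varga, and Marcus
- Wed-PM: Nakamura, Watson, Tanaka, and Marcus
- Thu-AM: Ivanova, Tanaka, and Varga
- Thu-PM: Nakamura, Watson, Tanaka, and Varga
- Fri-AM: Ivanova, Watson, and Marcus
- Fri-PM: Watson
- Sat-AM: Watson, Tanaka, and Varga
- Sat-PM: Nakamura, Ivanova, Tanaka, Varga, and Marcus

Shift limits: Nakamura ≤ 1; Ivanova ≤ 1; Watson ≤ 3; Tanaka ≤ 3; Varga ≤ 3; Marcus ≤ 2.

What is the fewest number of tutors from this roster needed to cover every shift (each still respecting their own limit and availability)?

3

8 slots to fill and no one can take more than 3, so at least ⌈8/3⌉ = 3 tutors are needed.
Watson, Tanaka, and Varga alone can cover everything: Wed-AM→Watson, Wed-PM→Tanaka, Thu-AM→Tanaka, Thu-PM→Varga, Fri-AM→Watson, Fri-PM→Watson, Sat-AM→Varga, Sat-PM→Tanaka.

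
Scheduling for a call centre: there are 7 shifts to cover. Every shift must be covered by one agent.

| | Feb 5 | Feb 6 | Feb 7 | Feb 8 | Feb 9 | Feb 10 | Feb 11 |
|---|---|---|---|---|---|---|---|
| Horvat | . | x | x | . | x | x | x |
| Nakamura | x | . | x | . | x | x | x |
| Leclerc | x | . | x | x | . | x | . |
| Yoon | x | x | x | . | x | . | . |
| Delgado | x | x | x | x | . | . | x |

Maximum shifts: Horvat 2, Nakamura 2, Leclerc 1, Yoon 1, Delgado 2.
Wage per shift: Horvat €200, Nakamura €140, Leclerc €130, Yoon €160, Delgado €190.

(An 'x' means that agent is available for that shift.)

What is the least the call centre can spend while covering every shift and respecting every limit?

€1150

Picking the cheapest available agent for each shift independently would cost €960, but that ignores the shift limits.
An optimal schedule: Feb 5→Delgado, Feb 6→Yoon, Feb 7→Horvat, Feb 8→Leclerc, Feb 9→Nakamura, Feb 10→Nakamura, Feb 11→Delgado.
Total: 190 + 160 + 200 + 130 + 140 + 140 + 190 = €1150.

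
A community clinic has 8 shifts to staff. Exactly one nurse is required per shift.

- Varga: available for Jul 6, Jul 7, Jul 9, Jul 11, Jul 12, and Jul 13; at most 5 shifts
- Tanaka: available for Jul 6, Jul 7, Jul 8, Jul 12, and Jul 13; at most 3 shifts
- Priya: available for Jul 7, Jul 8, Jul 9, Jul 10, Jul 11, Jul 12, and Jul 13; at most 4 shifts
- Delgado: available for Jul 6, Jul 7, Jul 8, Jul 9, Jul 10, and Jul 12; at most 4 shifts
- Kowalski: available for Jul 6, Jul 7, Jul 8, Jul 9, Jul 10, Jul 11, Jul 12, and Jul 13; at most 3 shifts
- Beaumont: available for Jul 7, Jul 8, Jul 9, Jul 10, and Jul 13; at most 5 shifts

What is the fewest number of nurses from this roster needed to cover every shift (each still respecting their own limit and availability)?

8 slots to fill and no one can take more than 5, so at least ⌈8/5⌉ = 2 nurses are needed.
Varga and Priya alone can cover everything: Jul 6→Varga, Jul 7→Varga, Jul 8→Priya, Jul 9→Varga, Jul 10→Priya, Jul 11→Varga, Jul 12→Varga, Jul 13→Priya.

2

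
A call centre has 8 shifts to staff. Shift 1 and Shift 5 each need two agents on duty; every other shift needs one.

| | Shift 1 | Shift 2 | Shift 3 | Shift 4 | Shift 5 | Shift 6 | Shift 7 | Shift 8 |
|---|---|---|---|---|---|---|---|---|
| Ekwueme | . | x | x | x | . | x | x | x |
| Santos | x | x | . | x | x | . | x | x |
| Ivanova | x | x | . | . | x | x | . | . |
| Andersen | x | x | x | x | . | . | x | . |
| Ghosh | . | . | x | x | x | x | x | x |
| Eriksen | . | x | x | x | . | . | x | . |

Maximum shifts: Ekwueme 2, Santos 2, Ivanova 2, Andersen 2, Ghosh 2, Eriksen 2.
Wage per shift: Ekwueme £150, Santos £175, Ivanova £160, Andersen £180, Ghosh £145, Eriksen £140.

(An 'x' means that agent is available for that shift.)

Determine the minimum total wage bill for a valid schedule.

£1540

Picking the cheapest available agent for each shift independently would cost £1490, but that ignores the shift limits.
An optimal schedule: Shift 1→Ivanova+Santos, Shift 2→Eriksen, Shift 3→Eriksen, Shift 4→Ekwueme, Shift 5→Ghosh+Ivanova, Shift 6→Ghosh, Shift 7→Santos, Shift 8→Ekwueme.
Total: 160 + 175 + 140 + 140 + 150 + 145 + 160 + 145 + 175 + 150 = £1540.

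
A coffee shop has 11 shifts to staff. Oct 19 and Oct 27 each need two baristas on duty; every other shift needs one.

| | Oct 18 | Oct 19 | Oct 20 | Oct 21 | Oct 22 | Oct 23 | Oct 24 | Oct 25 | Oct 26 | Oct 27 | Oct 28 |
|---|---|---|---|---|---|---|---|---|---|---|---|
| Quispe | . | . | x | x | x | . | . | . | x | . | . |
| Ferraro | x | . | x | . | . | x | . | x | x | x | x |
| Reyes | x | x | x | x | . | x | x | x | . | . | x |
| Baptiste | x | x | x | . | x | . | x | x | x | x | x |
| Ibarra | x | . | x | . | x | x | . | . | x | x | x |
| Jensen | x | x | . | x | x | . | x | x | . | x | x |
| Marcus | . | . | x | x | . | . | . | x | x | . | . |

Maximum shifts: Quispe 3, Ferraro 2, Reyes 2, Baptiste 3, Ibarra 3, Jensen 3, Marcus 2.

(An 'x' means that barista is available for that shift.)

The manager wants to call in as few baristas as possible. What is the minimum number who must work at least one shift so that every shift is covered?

5

13 slots to fill and no one can take more than 3, so at least ⌈13/3⌉ = 5 baristas are needed.
Quispe, Ferraro, Reyes, Baptiste, and Ibarra alone can cover everything: Oct 18→Baptiste, Oct 19→Reyes+Baptiste, Oct 20→Ibarra, Oct 21→Quispe, Oct 22→Quispe, Oct 23→Ferraro, Oct 24→Reyes, Oct 25→Ferraro, Oct 26→Quispe, Oct 27→Baptiste+Ibarra, Oct 28→Ibarra.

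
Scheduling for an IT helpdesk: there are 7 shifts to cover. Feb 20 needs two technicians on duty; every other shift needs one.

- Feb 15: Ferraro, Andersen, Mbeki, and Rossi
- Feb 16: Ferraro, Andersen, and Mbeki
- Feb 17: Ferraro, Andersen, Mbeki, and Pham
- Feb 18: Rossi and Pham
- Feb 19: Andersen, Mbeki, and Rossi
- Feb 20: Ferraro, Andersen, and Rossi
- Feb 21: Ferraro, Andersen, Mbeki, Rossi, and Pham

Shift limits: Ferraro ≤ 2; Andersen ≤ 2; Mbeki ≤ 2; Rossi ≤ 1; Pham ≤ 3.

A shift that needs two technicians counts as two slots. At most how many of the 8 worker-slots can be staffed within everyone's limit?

Total capacity across all technicians is 2+2+2+1+3 = 10, and 8 slots are needed, so at most 8 can be filled.
An assignment achieving 8: Feb 15→Mbeki, Feb 16→Ferraro, Feb 17→Mbeki, Feb 18→Rossi, Feb 19→Andersen, Feb 20→Ferraro+Andersen, Feb 21→Pham.
Loads: Ferraro 2/2, Andersen 2/2, Mbeki 2/2, Rossi 1/1, Pham 1/3.

8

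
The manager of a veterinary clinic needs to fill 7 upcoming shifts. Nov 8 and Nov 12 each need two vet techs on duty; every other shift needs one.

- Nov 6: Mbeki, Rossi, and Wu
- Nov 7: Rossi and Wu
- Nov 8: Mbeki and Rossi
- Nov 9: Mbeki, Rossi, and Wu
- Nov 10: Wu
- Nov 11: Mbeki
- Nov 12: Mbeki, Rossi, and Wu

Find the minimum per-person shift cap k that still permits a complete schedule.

With 3 vet techs and 9 worker-slots to fill, someone must work at least ⌈9/3⌉ = 3 shifts, so k ≥ 3.
k = 3 works: Nov 6→Mbeki, Nov 7→Rossi, Nov 8→Mbeki+Rossi, Nov 9→Wu, Nov 10→Wu, Nov 11→Mbeki, Nov 12→Rossi+Wu.
Loads: Mbeki 3, Rossi 3, Wu 3 — all ≤ 3.

3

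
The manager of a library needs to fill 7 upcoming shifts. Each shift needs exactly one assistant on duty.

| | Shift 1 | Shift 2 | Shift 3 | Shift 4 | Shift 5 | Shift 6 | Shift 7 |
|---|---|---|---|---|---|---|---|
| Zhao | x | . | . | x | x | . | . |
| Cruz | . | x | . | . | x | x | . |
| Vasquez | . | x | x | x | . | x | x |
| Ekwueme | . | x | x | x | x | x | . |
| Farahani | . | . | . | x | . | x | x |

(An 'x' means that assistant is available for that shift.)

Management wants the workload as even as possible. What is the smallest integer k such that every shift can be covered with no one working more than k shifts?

With 5 assistants and 7 worker-slots to fill, someone must work at least ⌈7/5⌉ = 2 shifts, so k ≥ 2.
k = 2 works: Shift 1→Zhao, Shift 2→Cruz, Shift 3→Vasquez, Shift 4→Ekwueme, Shift 5→Zhao, Shift 6→Cruz, Shift 7→Vasquez.
Loads: Zhao 2, Cruz 2, Vasquez 2, Ekwueme 1, Farahani 0 — all ≤ 2.

2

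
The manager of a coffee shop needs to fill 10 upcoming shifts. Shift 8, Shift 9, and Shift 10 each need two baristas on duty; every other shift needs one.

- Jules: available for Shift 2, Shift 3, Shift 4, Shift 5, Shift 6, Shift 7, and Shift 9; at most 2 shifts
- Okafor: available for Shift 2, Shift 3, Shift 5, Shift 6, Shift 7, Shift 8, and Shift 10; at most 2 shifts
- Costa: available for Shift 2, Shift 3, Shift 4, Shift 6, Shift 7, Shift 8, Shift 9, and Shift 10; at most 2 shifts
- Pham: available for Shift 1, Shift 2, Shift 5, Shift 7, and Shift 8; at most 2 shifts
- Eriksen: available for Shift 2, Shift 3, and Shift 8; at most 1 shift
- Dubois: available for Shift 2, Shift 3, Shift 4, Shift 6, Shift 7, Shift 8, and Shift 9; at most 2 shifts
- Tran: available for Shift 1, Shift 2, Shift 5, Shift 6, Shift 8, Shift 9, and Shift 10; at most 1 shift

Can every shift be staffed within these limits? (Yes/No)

Total capacity is 2+2+2+2+1+2+1 = 12 but 13 worker-slots are needed — infeasible.

No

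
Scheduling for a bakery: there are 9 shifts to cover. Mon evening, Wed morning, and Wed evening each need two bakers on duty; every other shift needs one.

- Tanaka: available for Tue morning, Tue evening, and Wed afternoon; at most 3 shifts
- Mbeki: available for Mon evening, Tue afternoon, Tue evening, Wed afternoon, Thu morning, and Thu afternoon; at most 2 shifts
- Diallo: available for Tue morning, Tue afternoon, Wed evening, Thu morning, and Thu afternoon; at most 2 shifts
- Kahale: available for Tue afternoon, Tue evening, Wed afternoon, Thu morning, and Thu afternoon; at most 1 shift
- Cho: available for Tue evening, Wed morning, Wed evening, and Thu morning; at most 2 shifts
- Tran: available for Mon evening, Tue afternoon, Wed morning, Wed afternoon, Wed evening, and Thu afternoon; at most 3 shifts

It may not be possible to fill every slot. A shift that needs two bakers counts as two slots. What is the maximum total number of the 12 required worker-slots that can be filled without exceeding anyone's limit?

Total capacity across all bakers is 3+2+2+1+2+3 = 13, and 12 slots are needed, so at most 12 can be filled.
An assignment achieving 12: Mon evening→Mbeki+Tran, Tue morning→Tanaka, Tue afternoon→Mbeki, Tue evening→Tanaka, Wed morning→Cho+Tran, Wed afternoon→Tanaka, Wed evening→Diallo+Cho, Thu morning→Diallo, Thu afternoon→Kahale.
Loads: Tanaka 3/3, Mbeki 2/2, Diallo 2/2, Kahale 1/1, Cho 2/2, Tran 2/3.

12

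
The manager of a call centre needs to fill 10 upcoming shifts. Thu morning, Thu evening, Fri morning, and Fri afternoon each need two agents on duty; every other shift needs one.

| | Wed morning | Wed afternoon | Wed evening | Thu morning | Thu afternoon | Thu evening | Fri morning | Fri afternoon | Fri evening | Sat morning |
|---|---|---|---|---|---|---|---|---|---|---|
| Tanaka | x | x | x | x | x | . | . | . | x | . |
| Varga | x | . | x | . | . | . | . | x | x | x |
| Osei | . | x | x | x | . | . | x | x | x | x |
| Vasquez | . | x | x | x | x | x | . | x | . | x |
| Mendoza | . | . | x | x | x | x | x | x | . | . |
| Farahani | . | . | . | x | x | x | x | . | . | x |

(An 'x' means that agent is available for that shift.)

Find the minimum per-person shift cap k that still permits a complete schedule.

3

With 6 agents and 14 worker-slots to fill, someone must work at least ⌈14/6⌉ = 3 shifts, so k ≥ 3.
k = 3 works: Wed morning→Tanaka, Wed afternoon→Tanaka, Wed evening→Varga, Thu morning→Osei+Vasquez, Thu afternoon→Vasquez, Thu evening→Vasquez+Mendoza, Fri morning→Osei+Mendoza, Fri afternoon→Varga+Osei, Fri evening→Tanaka, Sat morning→Varga.
Loads: Tanaka 3, Varga 3, Osei 3, Vasquez 3, Mendoza 2, Farahani 0 — all ≤ 3.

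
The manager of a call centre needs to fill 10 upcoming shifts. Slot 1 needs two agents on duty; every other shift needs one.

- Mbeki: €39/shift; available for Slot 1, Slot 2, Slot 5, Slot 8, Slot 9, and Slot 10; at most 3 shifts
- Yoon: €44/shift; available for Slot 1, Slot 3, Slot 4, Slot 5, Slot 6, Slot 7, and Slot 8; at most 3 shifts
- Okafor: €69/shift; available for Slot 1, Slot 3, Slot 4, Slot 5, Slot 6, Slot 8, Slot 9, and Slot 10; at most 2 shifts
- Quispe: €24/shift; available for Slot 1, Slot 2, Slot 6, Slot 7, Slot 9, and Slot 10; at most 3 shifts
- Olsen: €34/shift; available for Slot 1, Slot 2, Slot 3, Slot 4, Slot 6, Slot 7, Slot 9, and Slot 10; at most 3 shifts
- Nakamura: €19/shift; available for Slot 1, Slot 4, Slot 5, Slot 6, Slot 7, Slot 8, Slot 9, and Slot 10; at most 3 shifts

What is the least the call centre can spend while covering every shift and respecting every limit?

€309

Picking the cheapest available agent for each shift independently would cost €234, but that ignores the shift limits.
An optimal schedule: Slot 1→Olsen+Mbeki, Slot 2→Quispe, Slot 3→Olsen, Slot 4→Nakamura, Slot 5→Nakamura, Slot 6→Quispe, Slot 7→Nakamura, Slot 8→Mbeki, Slot 9→Quispe, Slot 10→Olsen.
Total: 34 + 39 + 24 + 34 + 19 + 19 + 24 + 19 + 39 + 24 + 34 = €309.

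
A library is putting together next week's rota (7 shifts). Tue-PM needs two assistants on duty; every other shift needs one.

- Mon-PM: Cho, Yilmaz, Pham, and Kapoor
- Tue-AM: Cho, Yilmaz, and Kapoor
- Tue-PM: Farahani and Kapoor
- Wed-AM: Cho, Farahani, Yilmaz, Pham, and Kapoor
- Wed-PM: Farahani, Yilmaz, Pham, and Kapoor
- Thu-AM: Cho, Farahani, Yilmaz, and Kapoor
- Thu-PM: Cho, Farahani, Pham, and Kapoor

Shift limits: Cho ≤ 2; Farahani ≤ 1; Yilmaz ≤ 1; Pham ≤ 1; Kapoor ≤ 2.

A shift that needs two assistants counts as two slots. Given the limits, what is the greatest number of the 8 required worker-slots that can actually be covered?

Total capacity across all assistants is 2+1+1+1+2 = 7, and 8 slots are needed, so at most 7 can be filled.
An assignment achieving 7: Mon-PM→Cho, Tue-AM→Cho, Tue-PM→Farahani+Kapoor, Wed-PM→Yilmaz, Thu-AM→Kapoor, Thu-PM→Pham.
Loads: Cho 2/2, Farahani 1/1, Yilmaz 1/1, Pham 1/1, Kapoor 2/2.

7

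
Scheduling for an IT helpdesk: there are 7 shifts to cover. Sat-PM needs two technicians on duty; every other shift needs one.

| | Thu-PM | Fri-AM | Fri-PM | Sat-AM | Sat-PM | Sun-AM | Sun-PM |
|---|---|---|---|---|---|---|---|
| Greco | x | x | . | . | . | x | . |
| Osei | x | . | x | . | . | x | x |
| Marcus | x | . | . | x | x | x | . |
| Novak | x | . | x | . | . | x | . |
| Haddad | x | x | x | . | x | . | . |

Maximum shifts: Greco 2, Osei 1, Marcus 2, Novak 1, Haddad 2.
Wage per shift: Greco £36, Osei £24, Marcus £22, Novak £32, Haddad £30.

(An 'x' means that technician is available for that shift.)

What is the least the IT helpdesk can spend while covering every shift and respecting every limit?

£232

Sat-AM can only be covered by Marcus, so that assignment is forced.
Sat-PM can only be covered by Marcus and Haddad, so that assignment is forced.
Sun-PM can only be covered by Osei, so that assignment is forced.
Picking the cheapest available technician for each shift independently would cost £196, but that ignores the shift limits.
An optimal schedule: Thu-PM→Haddad, Fri-AM→Greco, Fri-PM→Novak, Sat-AM→Marcus, Sat-PM→Marcus+Haddad, Sun-AM→Greco, Sun-PM→Osei.
Total: 30 + 36 + 32 + 22 + 22 + 30 + 36 + 24 = £232.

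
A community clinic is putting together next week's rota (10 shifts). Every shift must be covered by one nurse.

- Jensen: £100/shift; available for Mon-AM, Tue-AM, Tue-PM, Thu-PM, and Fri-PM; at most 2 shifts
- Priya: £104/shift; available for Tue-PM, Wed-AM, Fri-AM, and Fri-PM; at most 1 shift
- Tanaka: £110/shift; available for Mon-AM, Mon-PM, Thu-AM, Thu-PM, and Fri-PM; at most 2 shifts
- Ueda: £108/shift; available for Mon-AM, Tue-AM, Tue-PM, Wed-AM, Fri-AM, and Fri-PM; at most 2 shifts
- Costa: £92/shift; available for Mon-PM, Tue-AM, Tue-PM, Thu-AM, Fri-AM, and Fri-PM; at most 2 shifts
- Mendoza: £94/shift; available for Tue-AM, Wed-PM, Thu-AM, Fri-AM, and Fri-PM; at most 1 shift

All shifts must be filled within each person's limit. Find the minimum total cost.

£1018

Wed-PM can only be covered by Mendoza, so that assignment is forced.
Picking the cheapest available nurse for each shift independently would cost £950, but that ignores the shift limits.
An optimal schedule: Mon-AM→Jensen, Mon-PM→Tanaka, Tue-AM→Ueda, Tue-PM→Ueda, Wed-AM→Priya, Wed-PM→Mendoza, Thu-AM→Tanaka, Thu-PM→Jensen, Fri-AM→Costa, Fri-PM→Costa.
Total: 100 + 110 + 108 + 108 + 104 + 94 + 110 + 100 + 92 + 92 = £1018.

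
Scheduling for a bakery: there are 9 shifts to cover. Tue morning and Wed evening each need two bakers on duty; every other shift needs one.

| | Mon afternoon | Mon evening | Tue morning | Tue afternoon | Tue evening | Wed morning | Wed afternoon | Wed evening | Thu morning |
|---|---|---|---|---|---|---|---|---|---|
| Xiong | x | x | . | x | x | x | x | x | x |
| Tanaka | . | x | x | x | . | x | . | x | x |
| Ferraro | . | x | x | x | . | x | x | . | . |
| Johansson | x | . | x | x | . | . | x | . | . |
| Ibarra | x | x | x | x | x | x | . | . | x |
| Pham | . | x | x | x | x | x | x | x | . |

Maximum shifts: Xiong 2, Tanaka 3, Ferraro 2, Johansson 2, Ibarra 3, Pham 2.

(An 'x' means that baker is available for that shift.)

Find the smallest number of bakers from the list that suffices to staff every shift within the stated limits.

11 slots to fill and no one can take more than 3, so at least ⌈11/3⌉ = 4 bakers are needed.
Any 4 bakers together have capacity at most 3+3+2+2 = 10 < 11 slots, so 4 can never suffice.
Xiong, Tanaka, Ferraro, Johansson, and Ibarra alone can cover everything: Mon afternoon→Johansson, Mon evening→Tanaka, Tue morning→Johansson+Ibarra, Tue afternoon→Ibarra, Tue evening→Xiong, Wed morning→Ferraro, Wed afternoon→Ferraro, Wed evening→Xiong+Tanaka, Thu morning→Tanaka.

5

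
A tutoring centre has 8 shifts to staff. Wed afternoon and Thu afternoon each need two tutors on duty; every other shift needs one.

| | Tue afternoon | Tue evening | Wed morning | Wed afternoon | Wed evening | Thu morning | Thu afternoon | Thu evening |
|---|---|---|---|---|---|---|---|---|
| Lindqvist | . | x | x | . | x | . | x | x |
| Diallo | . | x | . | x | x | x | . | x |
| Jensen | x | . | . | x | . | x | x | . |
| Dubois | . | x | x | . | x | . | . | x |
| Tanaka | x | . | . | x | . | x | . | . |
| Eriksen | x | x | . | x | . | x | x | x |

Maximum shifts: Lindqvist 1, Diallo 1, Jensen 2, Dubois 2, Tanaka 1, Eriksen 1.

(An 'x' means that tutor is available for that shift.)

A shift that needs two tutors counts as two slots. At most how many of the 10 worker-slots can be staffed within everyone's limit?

Total capacity across all tutors is 1+1+2+2+1+1 = 8, and 10 slots are needed, so at most 8 can be filled.
An assignment achieving 8: Tue afternoon→Jensen, Tue evening→Dubois, Wed morning→Lindqvist, Wed afternoon→Tanaka, Wed evening→Diallo, Thu afternoon→Jensen+Eriksen, Thu evening→Dubois.
Loads: Lindqvist 1/1, Diallo 1/1, Jensen 2/2, Dubois 2/2, Tanaka 1/1, Eriksen 1/1.

8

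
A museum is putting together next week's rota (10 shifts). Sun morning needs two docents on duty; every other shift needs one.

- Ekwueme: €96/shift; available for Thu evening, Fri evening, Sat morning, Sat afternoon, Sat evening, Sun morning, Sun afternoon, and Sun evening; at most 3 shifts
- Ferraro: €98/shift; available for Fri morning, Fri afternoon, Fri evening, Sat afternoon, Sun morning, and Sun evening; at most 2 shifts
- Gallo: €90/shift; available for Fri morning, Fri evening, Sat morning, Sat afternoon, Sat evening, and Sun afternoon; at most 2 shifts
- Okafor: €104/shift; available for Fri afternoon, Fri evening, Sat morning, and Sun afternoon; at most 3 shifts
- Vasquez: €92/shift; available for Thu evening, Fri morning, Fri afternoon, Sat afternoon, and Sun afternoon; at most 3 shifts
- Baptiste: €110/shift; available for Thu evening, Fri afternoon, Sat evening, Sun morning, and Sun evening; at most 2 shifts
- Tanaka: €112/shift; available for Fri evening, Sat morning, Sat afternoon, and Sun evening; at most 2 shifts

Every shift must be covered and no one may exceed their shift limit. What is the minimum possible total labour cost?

Picking the cheapest available docent for each shift independently would cost €1014, but that ignores the shift limits.
An optimal schedule: Thu evening→Vasquez, Fri morning→Gallo, Fri afternoon→Vasquez, Fri evening→Okafor, Sat morning→Ekwueme, Sat afternoon→Ferraro, Sat evening→Gallo, Sun morning→Ekwueme+Ferraro, Sun afternoon→Vasquez, Sun evening→Ekwueme.
Total: 92 + 90 + 92 + 104 + 96 + 98 + 90 + 96 + 98 + 92 + 96 = €1044.

€1044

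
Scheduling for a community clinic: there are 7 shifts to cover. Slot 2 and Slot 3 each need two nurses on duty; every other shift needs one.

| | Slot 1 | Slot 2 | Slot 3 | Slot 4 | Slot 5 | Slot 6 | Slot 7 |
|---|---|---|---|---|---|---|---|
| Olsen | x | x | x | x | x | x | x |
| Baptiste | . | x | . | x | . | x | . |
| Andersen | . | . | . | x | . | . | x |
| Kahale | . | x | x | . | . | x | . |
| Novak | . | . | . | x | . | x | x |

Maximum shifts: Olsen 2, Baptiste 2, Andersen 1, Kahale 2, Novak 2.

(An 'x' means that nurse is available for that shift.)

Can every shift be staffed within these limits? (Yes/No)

Total capacity is 9 and 9 slots are needed, so capacity alone doesn't rule it out.
Shifts {Slot 1, Slot 3, Slot 5} need 4 worker-slots in total, but the nurses available for any of those shifts (Olsen and Kahale) can supply at most 3 among them. So no valid schedule exists.

No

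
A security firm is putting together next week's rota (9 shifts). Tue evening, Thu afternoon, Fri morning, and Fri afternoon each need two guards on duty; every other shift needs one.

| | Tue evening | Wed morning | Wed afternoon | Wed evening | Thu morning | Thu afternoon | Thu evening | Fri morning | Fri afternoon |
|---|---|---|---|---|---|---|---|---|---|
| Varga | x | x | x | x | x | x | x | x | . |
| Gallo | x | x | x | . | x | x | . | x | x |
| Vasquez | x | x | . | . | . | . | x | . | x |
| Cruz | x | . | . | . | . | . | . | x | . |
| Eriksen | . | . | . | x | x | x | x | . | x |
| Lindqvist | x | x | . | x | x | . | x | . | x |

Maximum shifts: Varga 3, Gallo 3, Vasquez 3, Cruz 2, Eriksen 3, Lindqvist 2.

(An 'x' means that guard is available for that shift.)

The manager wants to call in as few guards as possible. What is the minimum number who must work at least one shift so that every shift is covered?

13 slots to fill and no one can take more than 3, so at least ⌈13/3⌉ = 5 guards are needed.
Varga, Gallo, Vasquez, Cruz, and Eriksen alone can cover everything: Tue evening→Vasquez+Cruz, Wed morning→Varga, Wed afternoon→Varga, Wed evening→Varga, Thu morning→Gallo, Thu afternoon→Gallo+Eriksen, Thu evening→Vasquez, Fri morning→Gallo+Cruz, Fri afternoon→Vasquez+Eriksen.

5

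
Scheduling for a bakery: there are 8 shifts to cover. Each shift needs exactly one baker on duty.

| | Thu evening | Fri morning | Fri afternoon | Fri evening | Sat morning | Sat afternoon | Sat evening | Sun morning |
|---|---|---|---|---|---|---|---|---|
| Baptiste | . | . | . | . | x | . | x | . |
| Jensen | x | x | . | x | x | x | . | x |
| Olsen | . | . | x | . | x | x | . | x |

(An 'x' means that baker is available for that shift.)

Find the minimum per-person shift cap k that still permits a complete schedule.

With 3 bakers and 8 worker-slots to fill, someone must work at least ⌈8/3⌉ = 3 shifts, so k ≥ 3.
k = 3 works: Thu evening→Jensen, Fri morning→Jensen, Fri afternoon→Olsen, Fri evening→Jensen, Sat morning→Baptiste, Sat afternoon→Olsen, Sat evening→Baptiste, Sun morning→Olsen.
Loads: Baptiste 2, Jensen 3, Olsen 3 — all ≤ 3.

3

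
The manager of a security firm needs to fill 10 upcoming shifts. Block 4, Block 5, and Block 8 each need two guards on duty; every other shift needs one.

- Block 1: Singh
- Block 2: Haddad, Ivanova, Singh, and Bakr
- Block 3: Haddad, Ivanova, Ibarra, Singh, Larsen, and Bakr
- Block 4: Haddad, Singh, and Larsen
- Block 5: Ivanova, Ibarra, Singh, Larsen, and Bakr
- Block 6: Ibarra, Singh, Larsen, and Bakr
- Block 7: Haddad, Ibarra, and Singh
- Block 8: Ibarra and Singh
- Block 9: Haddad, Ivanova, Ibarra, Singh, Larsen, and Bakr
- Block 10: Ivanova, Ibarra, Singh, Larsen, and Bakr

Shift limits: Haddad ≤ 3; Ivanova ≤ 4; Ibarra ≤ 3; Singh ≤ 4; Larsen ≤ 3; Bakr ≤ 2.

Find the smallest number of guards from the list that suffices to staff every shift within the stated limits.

4

13 slots to fill and no one can take more than 4, so at least ⌈13/4⌉ = 4 guards are needed.
Haddad, Ivanova, Ibarra, and Singh alone can cover everything: Block 1→Singh, Block 2→Haddad, Block 3→Ivanova, Block 4→Haddad+Singh, Block 5→Ivanova+Ibarra, Block 6→Ibarra, Block 7→Haddad, Block 8→Ibarra+Singh, Block 9→Ivanova, Block 10→Ivanova.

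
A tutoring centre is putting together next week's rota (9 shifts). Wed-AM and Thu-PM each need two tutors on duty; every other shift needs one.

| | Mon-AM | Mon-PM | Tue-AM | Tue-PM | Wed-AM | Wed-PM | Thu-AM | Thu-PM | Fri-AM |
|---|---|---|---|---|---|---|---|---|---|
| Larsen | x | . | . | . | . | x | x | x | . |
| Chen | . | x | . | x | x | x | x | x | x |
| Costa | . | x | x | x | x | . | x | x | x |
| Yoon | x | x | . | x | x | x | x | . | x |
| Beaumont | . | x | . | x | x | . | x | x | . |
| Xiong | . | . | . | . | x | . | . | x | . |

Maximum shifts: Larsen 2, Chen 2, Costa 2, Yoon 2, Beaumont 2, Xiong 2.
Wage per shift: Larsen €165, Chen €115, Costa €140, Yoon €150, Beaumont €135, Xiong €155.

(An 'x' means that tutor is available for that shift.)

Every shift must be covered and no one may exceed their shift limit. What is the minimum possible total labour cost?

€1555

Tue-AM can only be covered by Costa, so that assignment is forced.
Picking the cheapest available tutor for each shift independently would cost €1365, but that ignores the shift limits.
An optimal schedule: Mon-AM→Yoon, Mon-PM→Beaumont, Tue-AM→Costa, Tue-PM→Beaumont, Wed-AM→Yoon+Xiong, Wed-PM→Chen, Thu-AM→Costa, Thu-PM→Xiong+Larsen, Fri-AM→Chen.
Total: 150 + 135 + 140 + 135 + 150 + 155 + 115 + 140 + 155 + 165 + 115 = €1555.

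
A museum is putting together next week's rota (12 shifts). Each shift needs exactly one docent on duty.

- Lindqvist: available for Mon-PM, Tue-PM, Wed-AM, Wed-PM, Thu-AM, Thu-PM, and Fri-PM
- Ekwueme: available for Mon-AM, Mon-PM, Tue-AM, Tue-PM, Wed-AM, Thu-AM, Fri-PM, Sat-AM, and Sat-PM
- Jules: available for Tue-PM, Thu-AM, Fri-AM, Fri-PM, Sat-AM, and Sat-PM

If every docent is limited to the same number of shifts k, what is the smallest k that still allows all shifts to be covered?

4

With 3 docents and 12 worker-slots to fill, someone must work at least ⌈12/3⌉ = 4 shifts, so k ≥ 4.
k = 4 works: Mon-AM→Ekwueme, Mon-PM→Lindqvist, Tue-AM→Ekwueme, Tue-PM→Jules, Wed-AM→Lindqvist, Wed-PM→Lindqvist, Thu-AM→Jules, Thu-PM→Lindqvist, Fri-AM→Jules, Fri-PM→Jules, Sat-AM→Ekwueme, Sat-PM→Ekwueme.
Loads: Lindqvist 4, Ekwueme 4, Jules 4 — all ≤ 4.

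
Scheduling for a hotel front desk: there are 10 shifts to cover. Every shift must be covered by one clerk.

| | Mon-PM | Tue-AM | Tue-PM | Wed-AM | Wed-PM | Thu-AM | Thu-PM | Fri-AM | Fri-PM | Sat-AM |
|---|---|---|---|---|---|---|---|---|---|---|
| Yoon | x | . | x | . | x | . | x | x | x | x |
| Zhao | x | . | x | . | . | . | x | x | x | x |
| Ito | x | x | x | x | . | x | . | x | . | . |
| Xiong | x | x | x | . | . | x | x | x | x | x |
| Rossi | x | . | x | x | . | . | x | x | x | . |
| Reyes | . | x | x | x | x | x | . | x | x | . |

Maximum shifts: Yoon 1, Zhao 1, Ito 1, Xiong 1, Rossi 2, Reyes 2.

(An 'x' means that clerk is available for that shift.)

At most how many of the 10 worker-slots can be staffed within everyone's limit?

8

Total capacity across all clerks is 1+1+1+1+2+2 = 8, and 10 slots are needed, so at most 8 can be filled.
An assignment achieving 8: Tue-AM→Ito, Tue-PM→Reyes, Wed-AM→Rossi, Wed-PM→Yoon, Thu-AM→Xiong, Thu-PM→Rossi, Fri-PM→Reyes, Sat-AM→Zhao.
Loads: Yoon 1/1, Zhao 1/1, Ito 1/1, Xiong 1/1, Rossi 2/2, Reyes 2/2.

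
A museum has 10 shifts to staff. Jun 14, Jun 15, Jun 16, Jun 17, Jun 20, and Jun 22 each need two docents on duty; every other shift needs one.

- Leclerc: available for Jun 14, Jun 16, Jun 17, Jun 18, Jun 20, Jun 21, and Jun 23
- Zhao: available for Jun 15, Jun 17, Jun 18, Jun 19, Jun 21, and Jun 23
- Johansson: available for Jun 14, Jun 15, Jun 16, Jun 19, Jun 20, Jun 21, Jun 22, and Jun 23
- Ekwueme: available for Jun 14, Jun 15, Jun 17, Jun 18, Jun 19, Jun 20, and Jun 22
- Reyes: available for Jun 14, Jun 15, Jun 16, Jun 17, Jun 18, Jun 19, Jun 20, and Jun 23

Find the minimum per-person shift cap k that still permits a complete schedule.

4

With 5 docents and 16 worker-slots to fill, someone must work at least ⌈16/5⌉ = 4 shifts, so k ≥ 4.
k = 4 works: Jun 14→Johansson+Ekwueme, Jun 15→Zhao+Johansson, Jun 16→Leclerc+Johansson, Jun 17→Zhao+Ekwueme, Jun 18→Leclerc, Jun 19→Zhao, Jun 20→Ekwueme+Reyes, Jun 21→Leclerc, Jun 22→Johansson+Ekwueme, Jun 23→Leclerc.
Loads: Leclerc 4, Zhao 3, Johansson 4, Ekwueme 4, Reyes 1 — all ≤ 4.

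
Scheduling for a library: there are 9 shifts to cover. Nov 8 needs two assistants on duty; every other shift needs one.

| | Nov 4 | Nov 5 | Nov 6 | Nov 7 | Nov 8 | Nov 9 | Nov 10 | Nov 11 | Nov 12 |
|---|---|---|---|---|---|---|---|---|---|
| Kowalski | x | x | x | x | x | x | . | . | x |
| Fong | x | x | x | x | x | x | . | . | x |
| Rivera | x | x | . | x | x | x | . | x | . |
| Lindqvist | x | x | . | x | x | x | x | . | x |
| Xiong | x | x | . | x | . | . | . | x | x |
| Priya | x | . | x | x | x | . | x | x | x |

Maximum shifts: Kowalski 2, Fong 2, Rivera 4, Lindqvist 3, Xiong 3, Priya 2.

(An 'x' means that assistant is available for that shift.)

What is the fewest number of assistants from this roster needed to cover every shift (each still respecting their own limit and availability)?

10 slots to fill and no one can take more than 4, so at least ⌈10/4⌉ = 3 assistants are needed.
No set of 3 assistants can cover every shift (each such set leaves at least one shift with no one available or exceeds a cap).
Kowalski, Fong, Rivera, and Lindqvist alone can cover everything: Nov 4→Fong, Nov 5→Fong, Nov 6→Kowalski, Nov 7→Rivera, Nov 8→Rivera+Lindqvist, Nov 9→Rivera, Nov 10→Lindqvist, Nov 11→Rivera, Nov 12→Kowalski.

4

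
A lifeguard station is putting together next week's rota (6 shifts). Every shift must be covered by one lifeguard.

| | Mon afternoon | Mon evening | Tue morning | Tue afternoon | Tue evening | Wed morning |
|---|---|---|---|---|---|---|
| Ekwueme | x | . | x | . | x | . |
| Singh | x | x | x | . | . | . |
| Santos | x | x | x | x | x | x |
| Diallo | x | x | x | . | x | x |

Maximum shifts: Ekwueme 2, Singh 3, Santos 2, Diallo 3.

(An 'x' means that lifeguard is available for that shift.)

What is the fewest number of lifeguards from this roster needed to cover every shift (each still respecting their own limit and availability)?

6 slots to fill and no one can take more than 3, so at least ⌈6/3⌉ = 2 lifeguards are needed.
No set of 2 lifeguards can cover every shift (each such set leaves at least one shift with no one available or exceeds a cap).
Ekwueme, Singh, and Santos alone can cover everything: Mon afternoon→Ekwueme, Mon evening→Singh, Tue morning→Singh, Tue afternoon→Santos, Tue evening→Ekwueme, Wed morning→Santos.

3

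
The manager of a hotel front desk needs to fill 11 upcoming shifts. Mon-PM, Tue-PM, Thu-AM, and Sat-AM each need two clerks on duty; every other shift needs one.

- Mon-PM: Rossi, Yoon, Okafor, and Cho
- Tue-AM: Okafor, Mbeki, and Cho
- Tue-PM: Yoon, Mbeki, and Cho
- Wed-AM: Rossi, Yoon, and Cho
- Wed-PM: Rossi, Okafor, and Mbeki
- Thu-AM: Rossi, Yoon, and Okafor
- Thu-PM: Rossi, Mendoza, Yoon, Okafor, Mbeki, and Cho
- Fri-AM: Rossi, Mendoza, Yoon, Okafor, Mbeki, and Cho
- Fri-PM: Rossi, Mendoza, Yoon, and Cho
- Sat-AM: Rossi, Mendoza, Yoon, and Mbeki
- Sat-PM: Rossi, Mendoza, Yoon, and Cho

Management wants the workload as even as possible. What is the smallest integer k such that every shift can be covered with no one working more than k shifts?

3

With 6 clerks and 15 worker-slots to fill, someone must work at least ⌈15/6⌉ = 3 shifts, so k ≥ 3.
k = 3 works: Mon-PM→Yoon+Okafor, Tue-AM→Okafor, Tue-PM→Yoon+Mbeki, Wed-AM→Rossi, Wed-PM→Rossi, Thu-AM→Rossi+Yoon, Thu-PM→Okafor, Fri-AM→Mbeki, Fri-PM→Mendoza, Sat-AM→Mendoza+Mbeki, Sat-PM→Mendoza.
Loads: Rossi 3, Mendoza 3, Yoon 3, Okafor 3, Mbeki 3, Cho 0 — all ≤ 3.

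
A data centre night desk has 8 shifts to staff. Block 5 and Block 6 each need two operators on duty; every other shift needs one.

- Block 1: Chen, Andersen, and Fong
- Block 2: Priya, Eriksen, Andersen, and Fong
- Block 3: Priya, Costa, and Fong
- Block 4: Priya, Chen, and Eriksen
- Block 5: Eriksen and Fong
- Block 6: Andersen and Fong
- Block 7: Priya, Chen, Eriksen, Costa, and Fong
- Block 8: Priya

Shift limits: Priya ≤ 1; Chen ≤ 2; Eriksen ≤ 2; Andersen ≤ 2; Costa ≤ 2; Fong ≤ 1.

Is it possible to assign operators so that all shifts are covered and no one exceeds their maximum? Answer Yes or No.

No

Total capacity is 10 and 10 slots are needed, so capacity alone doesn't rule it out.
Shifts {Block 5, Block 6} need 4 worker-slots in total, but the operators available for any of those shifts (Eriksen, Andersen, and Fong) can supply at most 3 among them. So no valid schedule exists.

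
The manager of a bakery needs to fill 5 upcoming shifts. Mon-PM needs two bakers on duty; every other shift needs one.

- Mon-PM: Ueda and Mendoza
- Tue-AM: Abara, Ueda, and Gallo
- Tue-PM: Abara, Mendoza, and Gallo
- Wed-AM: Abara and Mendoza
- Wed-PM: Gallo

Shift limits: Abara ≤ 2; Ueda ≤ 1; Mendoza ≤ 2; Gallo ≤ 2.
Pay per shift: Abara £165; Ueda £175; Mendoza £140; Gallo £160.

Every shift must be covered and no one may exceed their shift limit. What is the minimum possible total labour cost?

Mon-PM can only be covered by Ueda and Mendoza, so that assignment is forced.
Wed-PM can only be covered by Gallo, so that assignment is forced.
Picking the cheapest available baker for each shift independently would cost £915, but that ignores the shift limits.
An optimal schedule: Mon-PM→Mendoza+Ueda, Tue-AM→Gallo, Tue-PM→Abara, Wed-AM→Mendoza, Wed-PM→Gallo.
Total: 140 + 175 + 160 + 165 + 140 + 160 = £940.

£940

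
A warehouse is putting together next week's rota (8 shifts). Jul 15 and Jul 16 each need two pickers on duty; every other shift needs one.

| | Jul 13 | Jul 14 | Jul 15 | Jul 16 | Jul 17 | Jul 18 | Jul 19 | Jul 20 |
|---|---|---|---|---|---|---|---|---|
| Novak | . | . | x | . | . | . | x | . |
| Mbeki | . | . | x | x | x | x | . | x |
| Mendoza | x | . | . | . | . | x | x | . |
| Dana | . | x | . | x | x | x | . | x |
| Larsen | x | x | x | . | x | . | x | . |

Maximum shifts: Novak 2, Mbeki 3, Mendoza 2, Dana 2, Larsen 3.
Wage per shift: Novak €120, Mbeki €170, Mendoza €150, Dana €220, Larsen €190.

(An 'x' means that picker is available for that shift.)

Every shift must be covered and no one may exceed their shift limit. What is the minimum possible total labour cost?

Jul 16 can only be covered by Mbeki and Dana, so that assignment is forced.
Picking the cheapest available picker for each shift independently would cost €1630, but that ignores the shift limits.
An optimal schedule: Jul 13→Mendoza, Jul 14→Larsen, Jul 15→Novak+Mbeki, Jul 16→Mbeki+Dana, Jul 17→Larsen, Jul 18→Mendoza, Jul 19→Novak, Jul 20→Mbeki.
Total: 150 + 190 + 120 + 170 + 170 + 220 + 190 + 150 + 120 + 170 = €1650.

€1650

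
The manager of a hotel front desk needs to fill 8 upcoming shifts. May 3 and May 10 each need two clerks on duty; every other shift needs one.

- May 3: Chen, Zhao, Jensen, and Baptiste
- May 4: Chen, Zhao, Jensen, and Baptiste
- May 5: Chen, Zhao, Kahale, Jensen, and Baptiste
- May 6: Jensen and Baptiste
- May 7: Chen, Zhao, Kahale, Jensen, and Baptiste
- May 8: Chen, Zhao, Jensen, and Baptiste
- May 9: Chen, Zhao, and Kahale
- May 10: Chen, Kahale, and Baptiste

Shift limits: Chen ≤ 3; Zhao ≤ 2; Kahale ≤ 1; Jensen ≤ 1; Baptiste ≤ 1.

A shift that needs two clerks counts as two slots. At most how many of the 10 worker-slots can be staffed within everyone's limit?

Total capacity across all clerks is 3+2+1+1+1 = 8, and 10 slots are needed, so at most 8 can be filled.
An assignment achieving 8: May 3→Chen+Zhao, May 4→Zhao, May 6→Jensen, May 8→Baptiste, May 9→Chen, May 10→Chen+Kahale.
Loads: Chen 3/3, Zhao 2/2, Kahale 1/1, Jensen 1/1, Baptiste 1/1.

8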